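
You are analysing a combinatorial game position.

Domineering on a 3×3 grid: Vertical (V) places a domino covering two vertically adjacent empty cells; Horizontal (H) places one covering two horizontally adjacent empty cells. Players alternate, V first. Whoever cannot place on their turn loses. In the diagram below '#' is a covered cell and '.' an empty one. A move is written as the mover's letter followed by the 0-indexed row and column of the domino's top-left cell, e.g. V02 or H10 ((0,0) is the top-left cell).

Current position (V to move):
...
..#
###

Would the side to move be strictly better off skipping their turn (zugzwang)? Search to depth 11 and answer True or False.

p1 V@[.../..#/###]: V00[#../#.#/###]-1 V01[.#./.##/###]+1*
p2 H@[.#./.##/###] terminal -1; root [.../..#/###] d11
pass branch (H moves first from the same position):
  | p1 H@[.../..#/###]: H00[##./..#/###]+1* H01[.##/..#/###]-1 H10[.../###/###]+1
  | p2 V@[##./..#/###] terminal -1; root [.../..#/###] d11
V moving scores +1; V passing scores -1

zugzwang(.../..#/###, V) = False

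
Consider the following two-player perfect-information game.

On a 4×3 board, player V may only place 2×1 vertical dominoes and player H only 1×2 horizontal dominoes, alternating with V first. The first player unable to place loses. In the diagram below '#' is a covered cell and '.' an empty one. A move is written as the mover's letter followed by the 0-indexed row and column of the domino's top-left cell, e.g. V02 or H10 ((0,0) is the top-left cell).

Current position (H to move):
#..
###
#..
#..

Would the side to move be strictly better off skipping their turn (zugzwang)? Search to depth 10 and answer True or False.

zugzwang(#../###/#../#.., H) = False

[#../###/#../#..] H move#1: H01:-1/###/###/#../#.., H21:+1/#../###/###/#..*, H31:+1/#../###/#../###
[#../###/###/#..] end (terminal -1, V#2); searched #../###/#../#.. to 10
pass branch (V moves first from the same position):
  | [#../###/#../#..] V move#1: V21:+1/#../###/##./##.*, V22:+1/#../###/#.#/#.#
  | [#../###/##./##.] H move#2: H01:-1/###/###/##./##.*
  | [###/###/##./##.] V move#3: V22:+1/###/###/###/###*
  | [###/###/###/###] end (terminal -1, H#4); searched #../###/#../#.. to 10
H moving scores +1; H passing scores -1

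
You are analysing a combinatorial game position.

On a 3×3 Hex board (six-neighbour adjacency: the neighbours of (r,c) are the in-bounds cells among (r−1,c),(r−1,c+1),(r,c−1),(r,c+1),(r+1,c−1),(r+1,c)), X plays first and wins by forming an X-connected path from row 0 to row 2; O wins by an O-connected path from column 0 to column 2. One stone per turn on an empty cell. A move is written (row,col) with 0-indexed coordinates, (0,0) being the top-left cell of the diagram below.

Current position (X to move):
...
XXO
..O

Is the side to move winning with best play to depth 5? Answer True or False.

X winning at [.../XXO/..O]: True

p1 X@[.../XXO/..O]: (0,0)[X../XXO/..O]+1* (0,1)[.X./XXO/..O]+1 (0,2)[..X/XXO/..O]+1 (2,0)[.../XXO/X.O]+1 (2,1)[.../XXO/.XO]+1
p2 O@[X../XXO/..O]: (0,1)[XO./XXO/..O]-1* (0,2)[X.O/XXO/..O]-1 (2,0)[X../XXO/O.O]-1 (2,1)[X../XXO/.OO]-1
p3 X@[XO./XXO/..O]: (0,2)[XOX/XXO/..O]+1* (2,0)[XO./XXO/X.O]+1 (2,1)[XO./XXO/.XO]+1
p4 O@[XOX/XXO/..O]: (2,0)[XOX/XXO/O.O]-1* (2,1)[XOX/XXO/.OO]-1
p5 X@[XOX/XXO/O.O]: (2,1)[XOX/XXO/OXO]+1*
p6 O@[XOX/XXO/OXO] terminal -1; root [.../XXO/..O] d5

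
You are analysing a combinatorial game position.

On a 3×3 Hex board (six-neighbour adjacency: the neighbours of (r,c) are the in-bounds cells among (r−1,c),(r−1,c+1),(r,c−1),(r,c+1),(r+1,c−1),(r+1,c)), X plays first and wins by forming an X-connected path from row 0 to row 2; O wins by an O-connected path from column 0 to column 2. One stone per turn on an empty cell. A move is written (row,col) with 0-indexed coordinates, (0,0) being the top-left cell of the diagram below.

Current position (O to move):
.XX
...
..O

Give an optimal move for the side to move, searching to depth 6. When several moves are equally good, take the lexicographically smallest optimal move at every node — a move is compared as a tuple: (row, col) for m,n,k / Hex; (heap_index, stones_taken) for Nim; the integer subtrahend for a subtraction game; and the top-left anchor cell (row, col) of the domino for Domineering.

[.XX/.../..O] O move#1: (0,0):-1/OXX/.../..O, (1,0):-1/.XX/O../..O, (1,1):+1/.XX/.O./..O*, (1,2):-1/.XX/..O/..O, (2,0):-1/.XX/.../O.O, (2,1):-1/.XX/.../.OO
[.XX/.O./..O] X move#2: (0,0):-1/XXX/.O./..O*, (1,0):-1/.XX/XO./..O, (1,2):-1/.XX/.OX/..O, (2,0):-1/.XX/.O./X.O, (2,1):-1/.XX/.O./.XO
[XXX/.O./..O] O move#3: (1,0):+1/XXX/OO./..O*, (1,2):+1/XXX/.OO/..O, (2,0):+1/XXX/.O./O.O, (2,1):+1/XXX/.O./.OO
[XXX/OO./..O] X move#4: (1,2):-1/XXX/OOX/..O*, (2,0):-1/XXX/OO./X.O, (2,1):-1/XXX/OO./.XO
[XXX/OOX/..O] O move#5: (2,0):-1/XXX/OOX/O.O, (2,1):+1/XXX/OOX/.OO*
[XXX/OOX/.OO] end (terminal -1, X#6); searched .XX/.../..O to 6

O's best at [.XX/.../..O]: (1,1)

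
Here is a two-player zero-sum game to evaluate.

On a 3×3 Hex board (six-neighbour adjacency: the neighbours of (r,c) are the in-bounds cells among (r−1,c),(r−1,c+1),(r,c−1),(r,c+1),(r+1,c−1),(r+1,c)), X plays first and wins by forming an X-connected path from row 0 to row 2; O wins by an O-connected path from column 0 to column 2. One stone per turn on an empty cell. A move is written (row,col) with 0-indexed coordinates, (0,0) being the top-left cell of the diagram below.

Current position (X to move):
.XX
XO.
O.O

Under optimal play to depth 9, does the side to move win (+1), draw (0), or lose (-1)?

[.XX/XO./O.O] X move#1: (0,0):-1/XXX/XO./O.O*, (1,2):-1/.XX/XOX/O.O, (2,1):-1/.XX/XO./OXO
[XXX/XO./O.O] O move#2: (1,2):+1/XXX/XOO/O.O*, (2,1):+1/XXX/XO./OOO
[XXX/XOO/O.O] end (terminal -1, X#3); searched .XX/XO./O.O to 9

value(.XX/XO./O.O, X) = -1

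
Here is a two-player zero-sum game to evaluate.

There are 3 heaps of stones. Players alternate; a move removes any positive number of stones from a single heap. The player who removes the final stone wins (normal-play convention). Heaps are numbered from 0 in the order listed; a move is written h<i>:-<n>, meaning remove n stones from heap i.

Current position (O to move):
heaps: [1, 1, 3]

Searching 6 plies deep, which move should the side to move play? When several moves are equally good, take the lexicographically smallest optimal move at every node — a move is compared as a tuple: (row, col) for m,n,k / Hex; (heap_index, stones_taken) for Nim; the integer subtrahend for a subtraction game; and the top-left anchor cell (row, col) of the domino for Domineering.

O's best at [(1,1,3)]: h2:-3

[(1,1,3)] O move#1: h0:-1:-1/(0,1,3), h1:-1:-1/(1,0,3), h2:-1:-1/(1,1,2), h2:-2:-1/(1,1,1), h2:-3:+1/(1,1,0)*
[(1,1,0)] X move#2: h0:-1:-1/(0,1,0)*, h1:-1:-1/(1,0,0)
[(0,1,0)] O move#3: h1:-1:+1/(0,0,0)*
[(0,0,0)] end (terminal -1, X#4); searched (1,1,3) to 6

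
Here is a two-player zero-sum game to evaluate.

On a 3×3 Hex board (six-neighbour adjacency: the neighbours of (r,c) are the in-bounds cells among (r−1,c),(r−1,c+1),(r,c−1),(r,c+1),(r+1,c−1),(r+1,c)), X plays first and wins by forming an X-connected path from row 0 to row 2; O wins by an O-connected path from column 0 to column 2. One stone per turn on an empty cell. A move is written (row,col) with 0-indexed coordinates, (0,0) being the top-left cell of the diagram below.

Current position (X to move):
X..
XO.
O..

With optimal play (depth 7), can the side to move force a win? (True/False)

X winning at [X../XO./O..]: False

ply 1, X at X../XO./O.. | (0,1)=-1→XX./XO./O..*; (0,2)=-1→X.X/XO./O..; (1,2)=-1→X../XOX/O..; (2,1)=-1→X../XO./OX.; (2,2)=-1→X../XO./O.X
ply 2, O at XX./XO./O.. | (0,2)=+1→XXO/XO./O..*; (1,2)=+1→XX./XOO/O..; (2,1)=+1→XX./XO./OO.; (2,2)=+1→XX./XO./O.O
ply 3: XXO/XO./O.. is terminal -1 (X); from X../XO./O.. depth 7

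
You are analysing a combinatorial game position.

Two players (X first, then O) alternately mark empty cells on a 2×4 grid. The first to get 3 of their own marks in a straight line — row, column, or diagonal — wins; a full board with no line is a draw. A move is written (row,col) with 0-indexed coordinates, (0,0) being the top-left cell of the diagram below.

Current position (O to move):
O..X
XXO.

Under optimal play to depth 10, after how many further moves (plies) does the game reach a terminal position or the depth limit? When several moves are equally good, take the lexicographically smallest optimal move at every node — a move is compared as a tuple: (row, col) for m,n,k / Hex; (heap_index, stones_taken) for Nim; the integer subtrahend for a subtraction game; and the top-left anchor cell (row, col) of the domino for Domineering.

ply 1, O at O..X/XXO. | (0,1)=+0→OO.X/XXO.*; (0,2)=+0→O.OX/XXO.; (1,3)=+0→O..X/XXOO
ply 2, X at OO.X/XXO. | (0,2)=+0→OOXX/XXO.*; (1,3)=-1→OO.X/XXOX
ply 3, O at OOXX/XXO. | (1,3)=+0→OOXX/XXOO*
ply 4: OOXX/XXOO is terminal +0 (X); from O..X/XXO. depth 10

PV length from [O..X/XXO.]: 3 plies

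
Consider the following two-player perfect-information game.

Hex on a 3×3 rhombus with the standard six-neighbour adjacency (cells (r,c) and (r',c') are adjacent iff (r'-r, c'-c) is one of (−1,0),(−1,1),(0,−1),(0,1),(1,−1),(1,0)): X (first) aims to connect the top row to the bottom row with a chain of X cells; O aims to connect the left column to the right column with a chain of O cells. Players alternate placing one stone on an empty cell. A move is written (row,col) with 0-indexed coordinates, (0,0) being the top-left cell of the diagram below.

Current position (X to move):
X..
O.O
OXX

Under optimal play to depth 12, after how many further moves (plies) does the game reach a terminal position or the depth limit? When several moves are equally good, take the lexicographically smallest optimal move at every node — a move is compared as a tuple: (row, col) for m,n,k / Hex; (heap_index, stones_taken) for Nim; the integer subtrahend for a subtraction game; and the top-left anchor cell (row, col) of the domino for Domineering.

PV length from [X../O.O/OXX]: 3 plies

p1 X@[X../O.O/OXX]: (0,1)[XX./O.O/OXX]-1 (0,2)[X.X/O.O/OXX]-1 (1,1)[X../OXO/OXX]+1*
p2 O@[X../OXO/OXX]: (0,1)[XO./OXO/OXX]-1* (0,2)[X.O/OXO/OXX]-1
p3 X@[XO./OXO/OXX]: (0,2)[XOX/OXO/OXX]+1*
p4 O@[XOX/OXO/OXX] terminal -1; root [X../O.O/OXX] d12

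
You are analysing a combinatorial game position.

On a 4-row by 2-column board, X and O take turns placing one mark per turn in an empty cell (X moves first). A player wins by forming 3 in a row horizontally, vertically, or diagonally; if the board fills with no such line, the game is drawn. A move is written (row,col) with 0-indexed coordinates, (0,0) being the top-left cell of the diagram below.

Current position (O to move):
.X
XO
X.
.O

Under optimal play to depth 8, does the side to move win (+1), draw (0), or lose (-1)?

value(.X/XO/X./.O, O) = +1

p1 O@[.X/XO/X./.O]: (0,0)[OX/XO/X./.O]-1 (2,1)[.X/XO/XO/.O]+1* (3,0)[.X/XO/X./OO]-1
p2 X@[.X/XO/XO/.O] terminal -1; root [.X/XO/X./.O] d8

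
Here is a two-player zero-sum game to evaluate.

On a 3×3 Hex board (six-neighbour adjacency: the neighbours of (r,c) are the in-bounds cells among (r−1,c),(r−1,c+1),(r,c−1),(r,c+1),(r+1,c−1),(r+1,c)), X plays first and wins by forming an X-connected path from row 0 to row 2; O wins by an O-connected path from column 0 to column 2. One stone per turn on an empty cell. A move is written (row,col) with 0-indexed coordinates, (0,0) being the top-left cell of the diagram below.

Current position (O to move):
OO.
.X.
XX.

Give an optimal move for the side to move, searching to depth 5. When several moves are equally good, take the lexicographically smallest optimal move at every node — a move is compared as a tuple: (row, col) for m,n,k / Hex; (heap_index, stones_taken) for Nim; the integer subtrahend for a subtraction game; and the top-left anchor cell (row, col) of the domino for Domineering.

p1 O@[OO./.X./XX.]: (0,2)[OOO/.X./XX.]+1* (1,0)[OO./OX./XX.]-1 (1,2)[OO./.XO/XX.]-1 (2,2)[OO./.X./XXO]-1
p2 X@[OOO/.X./XX.] terminal -1; root [OO./.X./XX.] d5

O's best at [OO./.X./XX.]: (0,2)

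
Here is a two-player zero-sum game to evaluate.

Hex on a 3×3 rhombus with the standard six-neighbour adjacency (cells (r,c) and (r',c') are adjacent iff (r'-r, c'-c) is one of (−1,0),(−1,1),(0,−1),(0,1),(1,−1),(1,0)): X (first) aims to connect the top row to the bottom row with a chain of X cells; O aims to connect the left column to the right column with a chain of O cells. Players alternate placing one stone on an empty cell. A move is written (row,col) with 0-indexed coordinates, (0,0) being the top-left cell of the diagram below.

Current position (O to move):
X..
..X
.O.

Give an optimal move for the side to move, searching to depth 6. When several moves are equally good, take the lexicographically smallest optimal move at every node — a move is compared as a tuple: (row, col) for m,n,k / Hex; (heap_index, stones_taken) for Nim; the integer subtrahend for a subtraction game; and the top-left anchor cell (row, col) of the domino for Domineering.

O's best at [X../..X/.O.]: (1,1)

[X../..X/.O.] O move#1: (0,1):-1/XO./..X/.O., (0,2):-1/X.O/..X/.O., (1,0):-1/X../O.X/.O., (1,1):+1/X../.OX/.O.*, (2,0):-1/X../..X/OO., (2,2):-1/X../..X/.OO
[X../.OX/.O.] X move#2: (0,1):-1/XX./.OX/.O.*, (0,2):-1/X.X/.OX/.O., (1,0):-1/X../XOX/.O., (2,0):-1/X../.OX/XO., (2,2):-1/X../.OX/.OX
[XX./.OX/.O.] O move#3: (0,2):+1/XXO/.OX/.O.*, (1,0):+1/XX./OOX/.O., (2,0):+1/XX./.OX/OO., (2,2):+1/XX./.OX/.OO
[XXO/.OX/.O.] X move#4: (1,0):-1/XXO/XOX/.O.*, (2,0):-1/XXO/.OX/XO., (2,2):-1/XXO/.OX/.OX
[XXO/XOX/.O.] O move#5: (2,0):+1/XXO/XOX/OO.*, (2,2):-1/XXO/XOX/.OO
[XXO/XOX/OO.] end (terminal -1, X#6); searched X../..X/.O. to 6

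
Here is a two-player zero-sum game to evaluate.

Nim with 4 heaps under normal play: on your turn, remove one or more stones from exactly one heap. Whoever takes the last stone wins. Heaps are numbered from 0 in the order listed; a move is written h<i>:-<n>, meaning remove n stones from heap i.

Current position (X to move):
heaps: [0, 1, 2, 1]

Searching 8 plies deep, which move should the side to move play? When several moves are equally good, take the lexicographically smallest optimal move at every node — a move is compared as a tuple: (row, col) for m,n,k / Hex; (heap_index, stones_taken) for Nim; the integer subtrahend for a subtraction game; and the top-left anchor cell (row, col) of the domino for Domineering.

X's best at [(0,1,2,1)]: h2:-2

p1 X@[(0,1,2,1)]: h1:-1[(0,0,2,1)]-1 h2:-1[(0,1,1,1)]-1 h2:-2[(0,1,0,1)]+1* h3:-1[(0,1,2,0)]-1
p2 O@[(0,1,0,1)]: h1:-1[(0,0,0,1)]-1* h3:-1[(0,1,0,0)]-1
p3 X@[(0,0,0,1)]: h3:-1[(0,0,0,0)]+1*
p4 O@[(0,0,0,0)] terminal -1; root [(0,1,2,1)] d8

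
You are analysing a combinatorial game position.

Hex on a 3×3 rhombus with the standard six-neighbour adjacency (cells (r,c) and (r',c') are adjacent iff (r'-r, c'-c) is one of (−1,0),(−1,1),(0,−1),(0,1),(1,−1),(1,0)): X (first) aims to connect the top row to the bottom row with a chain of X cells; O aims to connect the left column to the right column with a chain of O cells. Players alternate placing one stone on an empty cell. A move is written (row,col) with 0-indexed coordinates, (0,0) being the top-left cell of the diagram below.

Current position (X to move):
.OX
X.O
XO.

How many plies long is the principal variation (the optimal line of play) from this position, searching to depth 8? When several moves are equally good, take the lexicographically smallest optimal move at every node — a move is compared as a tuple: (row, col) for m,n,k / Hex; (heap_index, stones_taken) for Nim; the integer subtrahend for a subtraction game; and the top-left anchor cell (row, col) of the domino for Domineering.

[.OX/X.O/XO.] X move#1: (0,0):+1/XOX/X.O/XO.*, (1,1):+1/.OX/XXO/XO., (2,2):+1/.OX/X.O/XOX
[XOX/X.O/XO.] end (terminal -1, O#2); searched .OX/X.O/XO. to 8

PV length from [.OX/X.O/XO.]: 1 ply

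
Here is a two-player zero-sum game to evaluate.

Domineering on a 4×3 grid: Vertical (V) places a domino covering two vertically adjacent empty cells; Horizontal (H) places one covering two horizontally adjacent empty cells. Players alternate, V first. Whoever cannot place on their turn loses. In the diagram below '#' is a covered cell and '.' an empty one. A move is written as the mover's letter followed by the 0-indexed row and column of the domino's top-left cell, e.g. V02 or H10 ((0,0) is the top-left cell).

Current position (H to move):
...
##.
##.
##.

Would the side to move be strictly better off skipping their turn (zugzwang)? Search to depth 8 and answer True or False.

zugzwang(.../##./##./##., H) = False

[.../##./##./##.] H move#1: H00:-1/##./##./##./##.*, H01:-1/.##/##./##./##.
[##./##./##./##.] V move#2: V02:+1/###/###/##./##.*, V12:+1/##./###/###/##., V22:+1/##./##./###/###
[###/###/##./##.] end (terminal -1, H#3); searched .../##./##./##. to 8
pass branch (V moves first from the same position):
  | [.../##./##./##.] V move#1: V02:+1/..#/###/##./##.*, V12:-1/.../###/###/##., V22:-1/.../##./###/###
  | [..#/###/##./##.] H move#2: H00:-1/###/###/##./##.*
  | [###/###/##./##.] V move#3: V22:+1/###/###/###/###*
  | [###/###/###/###] end (terminal -1, H#4); searched .../##./##./##. to 8
H moving scores -1; H passing scores -1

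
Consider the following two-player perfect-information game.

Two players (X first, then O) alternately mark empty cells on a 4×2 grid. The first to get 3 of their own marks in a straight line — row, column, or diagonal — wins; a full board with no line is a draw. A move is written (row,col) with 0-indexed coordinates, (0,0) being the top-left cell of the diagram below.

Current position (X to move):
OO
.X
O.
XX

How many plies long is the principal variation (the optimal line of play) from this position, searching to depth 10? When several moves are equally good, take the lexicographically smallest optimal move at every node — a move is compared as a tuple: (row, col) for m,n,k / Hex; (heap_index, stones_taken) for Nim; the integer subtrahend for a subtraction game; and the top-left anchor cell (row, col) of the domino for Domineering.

ply 1, X at OO/.X/O./XX | (1,0)=+0→OO/XX/O./XX; (2,1)=+1→OO/.X/OX/XX*
ply 2: OO/.X/OX/XX is terminal -1 (O); from OO/.X/O./XX depth 10

PV length from [OO/.X/O./XX]: 1 ply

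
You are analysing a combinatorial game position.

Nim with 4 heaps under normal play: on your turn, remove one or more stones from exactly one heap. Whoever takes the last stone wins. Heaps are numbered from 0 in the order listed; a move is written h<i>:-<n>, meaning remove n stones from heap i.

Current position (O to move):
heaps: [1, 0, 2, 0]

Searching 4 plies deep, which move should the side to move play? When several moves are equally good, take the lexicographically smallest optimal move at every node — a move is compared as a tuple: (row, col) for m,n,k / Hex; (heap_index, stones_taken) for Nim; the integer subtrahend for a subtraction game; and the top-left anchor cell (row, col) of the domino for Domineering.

O's best at [(1,0,2,0)]: h2:-1

ply 1, O at (1,0,2,0) | h0:-1=-1→(0,0,2,0); h2:-1=+1→(1,0,1,0)*; h2:-2=-1→(1,0,0,0)
ply 2, X at (1,0,1,0) | h0:-1=-1→(0,0,1,0)*; h2:-1=-1→(1,0,0,0)
ply 3, O at (0,0,1,0) | h2:-1=+1→(0,0,0,0)*
ply 4: (0,0,0,0) is terminal -1 (X); from (1,0,2,0) depth 4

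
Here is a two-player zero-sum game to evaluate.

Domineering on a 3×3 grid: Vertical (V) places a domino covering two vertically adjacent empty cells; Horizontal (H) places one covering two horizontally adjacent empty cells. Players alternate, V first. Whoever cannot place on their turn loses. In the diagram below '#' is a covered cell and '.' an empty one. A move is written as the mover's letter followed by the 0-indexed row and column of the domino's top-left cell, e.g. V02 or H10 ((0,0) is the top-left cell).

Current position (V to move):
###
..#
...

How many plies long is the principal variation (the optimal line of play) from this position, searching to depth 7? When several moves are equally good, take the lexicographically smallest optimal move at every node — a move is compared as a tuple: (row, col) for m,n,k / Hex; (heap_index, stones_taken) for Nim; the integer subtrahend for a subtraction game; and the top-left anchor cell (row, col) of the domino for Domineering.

p1 V@[###/..#/...]: V10[###/#.#/#..]-1 V11[###/.##/.#.]+1*
p2 H@[###/.##/.#.] terminal -1; root [###/..#/...] d7

PV length from [###/..#/...]: 1 ply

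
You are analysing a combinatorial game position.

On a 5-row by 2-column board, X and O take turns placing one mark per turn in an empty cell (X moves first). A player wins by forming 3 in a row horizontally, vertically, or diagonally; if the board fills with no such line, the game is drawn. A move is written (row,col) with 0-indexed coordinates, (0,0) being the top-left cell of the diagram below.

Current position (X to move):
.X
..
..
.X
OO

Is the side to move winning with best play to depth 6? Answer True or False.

ply 1, X at .X/../../.X/OO | (0,0)=+0→XX/../../.X/OO*; (1,0)=+0→.X/X./../.X/OO; (1,1)=+0→.X/.X/../.X/OO; (2,0)=+0→.X/../X./.X/OO; (2,1)=+0→.X/../.X/.X/OO; (3,0)=+0→.X/../../XX/OO
ply 2, O at XX/../../.X/OO | (1,0)=+0→XX/O./../.X/OO*; (1,1)=+0→XX/.O/../.X/OO; (2,0)=+0→XX/../O./.X/OO; (2,1)=+0→XX/../.O/.X/OO; (3,0)=+0→XX/../../OX/OO
ply 3, X at XX/O./../.X/OO | (1,1)=+0→XX/OX/../.X/OO*; (2,0)=+0→XX/O./X./.X/OO; (2,1)=+0→XX/O./.X/.X/OO; (3,0)=+0→XX/O./../XX/OO
ply 4, O at XX/OX/../.X/OO | (2,0)=-1→XX/OX/O./.X/OO; (2,1)=+0→XX/OX/.O/.X/OO*; (3,0)=-1→XX/OX/../OX/OO
ply 5, X at XX/OX/.O/.X/OO | (2,0)=+0→XX/OX/XO/.X/OO*; (3,0)=+0→XX/OX/.O/XX/OO
ply 6, O at XX/OX/XO/.X/OO | (3,0)=+0→XX/OX/XO/OX/OO*
ply 7: XX/OX/XO/OX/OO is terminal +0 (X); from .X/../../.X/OO depth 6

X winning at [.X/../../.X/OO]: False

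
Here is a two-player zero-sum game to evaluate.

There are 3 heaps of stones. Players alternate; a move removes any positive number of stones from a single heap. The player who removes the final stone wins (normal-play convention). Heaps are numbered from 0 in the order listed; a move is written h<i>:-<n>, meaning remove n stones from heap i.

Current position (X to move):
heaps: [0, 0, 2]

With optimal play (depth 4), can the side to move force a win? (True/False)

[(0,0,2)] X move#1: h2:-1:-1/(0,0,1), h2:-2:+1/(0,0,0)*
[(0,0,0)] end (terminal -1, O#2); searched (0,0,2) to 4

X winning at [(0,0,2)]: True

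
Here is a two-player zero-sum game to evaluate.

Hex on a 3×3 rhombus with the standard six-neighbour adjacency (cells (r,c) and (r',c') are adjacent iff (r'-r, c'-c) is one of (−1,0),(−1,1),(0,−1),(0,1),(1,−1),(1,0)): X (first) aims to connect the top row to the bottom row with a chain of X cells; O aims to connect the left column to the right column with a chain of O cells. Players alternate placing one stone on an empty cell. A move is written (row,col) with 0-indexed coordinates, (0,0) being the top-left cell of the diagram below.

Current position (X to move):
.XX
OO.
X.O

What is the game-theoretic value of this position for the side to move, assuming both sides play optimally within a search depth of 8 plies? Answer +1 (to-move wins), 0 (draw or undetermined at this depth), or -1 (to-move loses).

[.XX/OO./X.O] X move#1: (0,0):-1/XXX/OO./X.O*, (1,2):-1/.XX/OOX/X.O, (2,1):-1/.XX/OO./XXO
[XXX/OO./X.O] O move#2: (1,2):+1/XXX/OOO/X.O*, (2,1):+1/XXX/OO./XOO
[XXX/OOO/X.O] end (terminal -1, X#3); searched .XX/OO./X.O to 8

value(.XX/OO./X.O, X) = -1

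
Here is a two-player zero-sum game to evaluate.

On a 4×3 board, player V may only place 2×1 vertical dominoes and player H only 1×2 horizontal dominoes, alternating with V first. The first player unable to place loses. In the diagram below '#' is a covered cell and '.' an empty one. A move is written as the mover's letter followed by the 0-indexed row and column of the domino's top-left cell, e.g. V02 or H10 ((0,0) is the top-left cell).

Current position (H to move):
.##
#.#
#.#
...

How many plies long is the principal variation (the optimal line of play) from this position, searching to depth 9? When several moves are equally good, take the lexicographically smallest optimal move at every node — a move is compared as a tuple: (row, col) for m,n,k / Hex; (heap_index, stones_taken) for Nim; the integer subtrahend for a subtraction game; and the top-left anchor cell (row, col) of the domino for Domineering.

p1 H@[.##/#.#/#.#/...]: H30[.##/#.#/#.#/##.]-1* H31[.##/#.#/#.#/.##]-1
p2 V@[.##/#.#/#.#/##.]: V11[.##/###/###/##.]+1*
p3 H@[.##/###/###/##.] terminal -1; root [.##/#.#/#.#/...] d9

PV length from [.##/#.#/#.#/...]: 2 plies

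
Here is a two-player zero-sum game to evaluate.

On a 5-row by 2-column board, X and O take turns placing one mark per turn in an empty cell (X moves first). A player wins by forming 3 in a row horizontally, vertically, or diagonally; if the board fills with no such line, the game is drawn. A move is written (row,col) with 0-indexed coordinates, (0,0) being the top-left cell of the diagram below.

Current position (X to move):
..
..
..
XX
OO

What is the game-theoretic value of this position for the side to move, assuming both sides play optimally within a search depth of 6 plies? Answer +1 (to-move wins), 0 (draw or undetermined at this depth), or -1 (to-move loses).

ply 1, X at ../../../XX/OO | (0,0)=+0→X./../../XX/OO*; (0,1)=+0→.X/../../XX/OO; (1,0)=+0→../X./../XX/OO; (1,1)=+0→../.X/../XX/OO; (2,0)=+0→../../X./XX/OO; (2,1)=+0→../../.X/XX/OO
ply 2, O at X./../../XX/OO | (0,1)=+0→XO/../../XX/OO*; (1,0)=+0→X./O./../XX/OO; (1,1)=+0→X./.O/../XX/OO; (2,0)=+0→X./../O./XX/OO; (2,1)=+0→X./../.O/XX/OO
ply 3, X at XO/../../XX/OO | (1,0)=+0→XO/X./../XX/OO*; (1,1)=+0→XO/.X/../XX/OO; (2,0)=+0→XO/../X./XX/OO; (2,1)=+0→XO/../.X/XX/OO
ply 4, O at XO/X./../XX/OO | (1,1)=-1→XO/XO/../XX/OO; (2,0)=+0→XO/X./O./XX/OO*; (2,1)=-1→XO/X./.O/XX/OO
ply 5, X at XO/X./O./XX/OO | (1,1)=+0→XO/XX/O./XX/OO*; (2,1)=+0→XO/X./OX/XX/OO
ply 6, O at XO/XX/O./XX/OO | (2,1)=+0→XO/XX/OO/XX/OO*
ply 7: XO/XX/OO/XX/OO is terminal +0 (X); from ../../../XX/OO depth 6

value(../../../XX/OO, X) = 0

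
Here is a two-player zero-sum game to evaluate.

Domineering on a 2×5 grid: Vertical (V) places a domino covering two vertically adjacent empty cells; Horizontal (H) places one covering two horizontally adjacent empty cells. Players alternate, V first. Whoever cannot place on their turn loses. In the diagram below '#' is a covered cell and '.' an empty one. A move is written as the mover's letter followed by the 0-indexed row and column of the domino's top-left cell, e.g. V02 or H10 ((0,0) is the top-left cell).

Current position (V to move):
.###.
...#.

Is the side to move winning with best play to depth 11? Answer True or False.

p1 V@[.###./...#.]: V00[####./#..#.]+1* V04[.####/...##]-1
p2 H@[####./#..#.]: H11[####./####.]-1*
p3 V@[####./####.]: V04[#####/#####]+1*
p4 H@[#####/#####] terminal -1; root [.###./...#.] d11

V winning at [.###./...#.]: True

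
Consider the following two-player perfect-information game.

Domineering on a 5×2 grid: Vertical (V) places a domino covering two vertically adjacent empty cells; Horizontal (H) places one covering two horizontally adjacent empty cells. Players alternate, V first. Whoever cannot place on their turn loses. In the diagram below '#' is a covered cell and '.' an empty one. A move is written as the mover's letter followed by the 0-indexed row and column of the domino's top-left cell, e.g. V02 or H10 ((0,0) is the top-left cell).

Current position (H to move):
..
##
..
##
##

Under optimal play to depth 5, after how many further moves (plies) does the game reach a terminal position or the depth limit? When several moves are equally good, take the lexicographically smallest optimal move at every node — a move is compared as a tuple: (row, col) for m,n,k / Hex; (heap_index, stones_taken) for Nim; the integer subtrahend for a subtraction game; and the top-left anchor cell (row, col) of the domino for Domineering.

PV length from [../##/../##/##]: 1 ply

ply 1, H at ../##/../##/## | H00=+1→##/##/../##/##*; H20=+1→../##/##/##/##
ply 2: ##/##/../##/## is terminal -1 (V); from ../##/../##/## depth 5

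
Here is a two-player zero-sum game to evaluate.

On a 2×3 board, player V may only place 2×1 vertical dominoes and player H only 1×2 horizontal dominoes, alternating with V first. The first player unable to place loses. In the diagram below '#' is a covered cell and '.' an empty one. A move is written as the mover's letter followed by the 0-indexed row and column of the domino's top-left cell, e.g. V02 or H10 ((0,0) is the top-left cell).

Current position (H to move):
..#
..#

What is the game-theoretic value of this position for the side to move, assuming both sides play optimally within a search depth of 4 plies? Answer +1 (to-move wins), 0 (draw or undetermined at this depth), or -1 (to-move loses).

value(..#/..#, H) = +1

ply 1, H at ..#/..# | H00=+1→###/..#*; H10=+1→..#/###
ply 2: ###/..# is terminal -1 (V); from ..#/..# depth 4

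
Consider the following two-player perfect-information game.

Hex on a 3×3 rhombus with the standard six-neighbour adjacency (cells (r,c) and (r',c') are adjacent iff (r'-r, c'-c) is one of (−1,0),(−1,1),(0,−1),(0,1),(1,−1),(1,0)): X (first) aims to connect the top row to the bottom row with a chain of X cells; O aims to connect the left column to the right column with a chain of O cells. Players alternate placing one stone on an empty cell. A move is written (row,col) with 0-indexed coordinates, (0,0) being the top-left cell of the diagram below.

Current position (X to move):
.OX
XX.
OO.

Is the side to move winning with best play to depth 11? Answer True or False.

[.OX/XX./OO.] X move#1: (0,0):-1/XOX/XX./OO.*, (1,2):-1/.OX/XXX/OO., (2,2):-1/.OX/XX./OOX
[XOX/XX./OO.] O move#2: (1,2):+1/XOX/XXO/OO.*, (2,2):+1/XOX/XX./OOO
[XOX/XXO/OO.] end (terminal -1, X#3); searched .OX/XX./OO. to 11

X winning at [.OX/XX./OO.]: False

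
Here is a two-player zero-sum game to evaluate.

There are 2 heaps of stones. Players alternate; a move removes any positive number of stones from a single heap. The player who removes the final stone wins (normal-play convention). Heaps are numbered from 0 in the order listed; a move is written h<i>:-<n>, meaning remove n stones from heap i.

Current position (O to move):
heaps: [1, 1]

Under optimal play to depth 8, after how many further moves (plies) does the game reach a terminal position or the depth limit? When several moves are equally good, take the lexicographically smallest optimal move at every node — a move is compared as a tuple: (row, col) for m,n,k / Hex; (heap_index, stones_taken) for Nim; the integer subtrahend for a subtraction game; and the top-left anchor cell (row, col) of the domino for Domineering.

[(1,1)] O move#1: h0:-1:-1/(0,1)*, h1:-1:-1/(1,0)
[(0,1)] X move#2: h1:-1:+1/(0,0)*
[(0,0)] end (terminal -1, O#3); searched (1,1) to 8

PV length from [(1,1)]: 2 plies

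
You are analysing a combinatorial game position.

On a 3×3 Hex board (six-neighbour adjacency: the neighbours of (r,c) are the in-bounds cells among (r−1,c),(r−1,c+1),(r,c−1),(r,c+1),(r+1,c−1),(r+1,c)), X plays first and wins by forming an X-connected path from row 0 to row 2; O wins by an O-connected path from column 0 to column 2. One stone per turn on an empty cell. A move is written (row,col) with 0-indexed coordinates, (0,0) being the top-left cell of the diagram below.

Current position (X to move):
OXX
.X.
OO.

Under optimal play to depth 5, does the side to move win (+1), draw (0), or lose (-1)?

value(OXX/.X./OO., X) = -1

[OXX/.X./OO.] X move#1: (1,0):-1/OXX/XX./OO.*, (1,2):-1/OXX/.XX/OO., (2,2):-1/OXX/.X./OOX
[OXX/XX./OO.] O move#2: (1,2):+1/OXX/XXO/OO.*, (2,2):+1/OXX/XX./OOO
[OXX/XXO/OO.] end (terminal -1, X#3); searched OXX/.X./OO. to 5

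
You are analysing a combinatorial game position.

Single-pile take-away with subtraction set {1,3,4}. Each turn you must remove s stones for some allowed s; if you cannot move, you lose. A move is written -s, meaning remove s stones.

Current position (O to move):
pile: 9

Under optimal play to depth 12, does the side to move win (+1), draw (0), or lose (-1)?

value(9, O) = -1

[9] O move#1: -1:-1/8*, -3:-1/6, -4:-1/5
[8] X move#2: -1:+1/7*, -3:-1/5, -4:-1/4
[7] O move#3: -1:-1/6*, -3:-1/4, -4:-1/3
[6] X move#4: -1:-1/5, -3:-1/3, -4:+1/2*
[2] O move#5: -1:-1/1*
[1] X move#6: -1:+1/0*
[0] end (terminal -1, O#7); searched 9 to 12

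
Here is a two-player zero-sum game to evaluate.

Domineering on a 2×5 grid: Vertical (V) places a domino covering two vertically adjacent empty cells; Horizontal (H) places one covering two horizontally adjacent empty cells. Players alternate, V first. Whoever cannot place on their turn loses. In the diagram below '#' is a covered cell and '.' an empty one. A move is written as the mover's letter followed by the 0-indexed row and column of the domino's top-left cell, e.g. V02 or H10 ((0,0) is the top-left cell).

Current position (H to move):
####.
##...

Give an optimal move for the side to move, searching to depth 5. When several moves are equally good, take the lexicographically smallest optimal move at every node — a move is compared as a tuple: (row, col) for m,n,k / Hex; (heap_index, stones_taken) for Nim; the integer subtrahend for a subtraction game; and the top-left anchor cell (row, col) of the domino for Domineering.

H's best at [####./##...]: H13

p1 H@[####./##...]: H12[####./####.]-1 H13[####./##.##]+1*
p2 V@[####./##.##] terminal -1; root [####./##...] d5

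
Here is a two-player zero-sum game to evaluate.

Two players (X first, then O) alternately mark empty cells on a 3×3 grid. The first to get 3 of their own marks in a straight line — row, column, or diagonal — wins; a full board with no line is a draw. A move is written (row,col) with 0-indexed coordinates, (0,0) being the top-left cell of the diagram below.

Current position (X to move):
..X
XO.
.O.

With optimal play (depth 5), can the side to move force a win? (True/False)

X winning at [..X/XO./.O.]: False

ply 1, X at ..X/XO./.O. | (0,0)=-1→X.X/XO./.O.; (0,1)=+0→.XX/XO./.O.*; (1,2)=-1→..X/XOX/.O.; (2,0)=-1→..X/XO./XO.; (2,2)=-1→..X/XO./.OX
ply 2, O at .XX/XO./.O. | (0,0)=+0→OXX/XO./.O.*; (1,2)=-1→.XX/XOO/.O.; (2,0)=-1→.XX/XO./OO.; (2,2)=-1→.XX/XO./.OO
ply 3, X at OXX/XO./.O. | (1,2)=-1→OXX/XOX/.O.; (2,0)=-1→OXX/XO./XO.; (2,2)=+0→OXX/XO./.OX*
ply 4, O at OXX/XO./.OX | (1,2)=+0→OXX/XOO/.OX*; (2,0)=-1→OXX/XO./OOX
ply 5, X at OXX/XOO/.OX | (2,0)=+0→OXX/XOO/XOX*
ply 6: OXX/XOO/XOX is terminal +0 (O); from ..X/XO./.O. depth 5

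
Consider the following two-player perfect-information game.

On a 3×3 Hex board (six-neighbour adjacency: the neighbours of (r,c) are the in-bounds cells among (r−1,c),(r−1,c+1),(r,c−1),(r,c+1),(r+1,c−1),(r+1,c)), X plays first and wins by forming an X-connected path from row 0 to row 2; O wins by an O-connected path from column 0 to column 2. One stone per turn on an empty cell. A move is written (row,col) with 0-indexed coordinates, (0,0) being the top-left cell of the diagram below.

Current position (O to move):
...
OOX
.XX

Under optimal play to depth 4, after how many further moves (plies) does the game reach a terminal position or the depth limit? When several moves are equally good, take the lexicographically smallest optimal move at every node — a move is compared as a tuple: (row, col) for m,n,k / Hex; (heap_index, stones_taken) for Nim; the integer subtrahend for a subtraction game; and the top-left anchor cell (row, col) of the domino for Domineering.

PV length from [.../OOX/.XX]: 1 ply

ply 1, O at .../OOX/.XX | (0,0)=-1→O../OOX/.XX; (0,1)=-1→.O./OOX/.XX; (0,2)=+1→..O/OOX/.XX*; (2,0)=-1→.../OOX/OXX
ply 2: ..O/OOX/.XX is terminal -1 (X); from .../OOX/.XX depth 4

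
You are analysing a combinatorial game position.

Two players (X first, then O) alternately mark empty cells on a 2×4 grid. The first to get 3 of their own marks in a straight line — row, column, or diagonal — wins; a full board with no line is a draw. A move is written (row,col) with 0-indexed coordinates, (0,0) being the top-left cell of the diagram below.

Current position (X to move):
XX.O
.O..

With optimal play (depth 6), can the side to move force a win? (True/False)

ply 1, X at XX.O/.O.. | (0,2)=+1→XXXO/.O..*; (1,0)=+0→XX.O/XO..; (1,2)=+0→XX.O/.OX.; (1,3)=+0→XX.O/.O.X
ply 2: XXXO/.O.. is terminal -1 (O); from XX.O/.O.. depth 6

X winning at [XX.O/.O..]: True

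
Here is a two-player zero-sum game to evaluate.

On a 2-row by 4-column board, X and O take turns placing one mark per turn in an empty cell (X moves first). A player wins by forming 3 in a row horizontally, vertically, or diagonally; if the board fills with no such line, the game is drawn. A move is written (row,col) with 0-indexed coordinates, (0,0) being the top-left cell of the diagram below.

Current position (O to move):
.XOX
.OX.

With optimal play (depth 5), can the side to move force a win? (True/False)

O winning at [.XOX/.OX.]: False

p1 O@[.XOX/.OX.]: (0,0)[OXOX/.OX.]+0* (1,0)[.XOX/OOX.]+0 (1,3)[.XOX/.OXO]+0
p2 X@[OXOX/.OX.]: (1,0)[OXOX/XOX.]+0* (1,3)[OXOX/.OXX]+0
p3 O@[OXOX/XOX.]: (1,3)[OXOX/XOXO]+0*
p4 X@[OXOX/XOXO] terminal +0; root [.XOX/.OX.] d5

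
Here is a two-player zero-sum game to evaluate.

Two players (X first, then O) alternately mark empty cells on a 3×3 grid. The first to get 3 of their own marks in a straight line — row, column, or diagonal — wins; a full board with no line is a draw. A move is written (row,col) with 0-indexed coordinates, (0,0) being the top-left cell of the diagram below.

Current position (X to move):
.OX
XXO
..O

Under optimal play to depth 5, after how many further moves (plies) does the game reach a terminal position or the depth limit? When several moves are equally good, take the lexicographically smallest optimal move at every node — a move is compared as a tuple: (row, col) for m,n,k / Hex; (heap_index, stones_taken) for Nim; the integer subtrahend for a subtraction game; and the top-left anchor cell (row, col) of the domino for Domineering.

ply 1, X at .OX/XXO/..O | (0,0)=+0→XOX/XXO/..O; (2,0)=+1→.OX/XXO/X.O*; (2,1)=+0→.OX/XXO/.XO
ply 2: .OX/XXO/X.O is terminal -1 (O); from .OX/XXO/..O depth 5

PV length from [.OX/XXO/..O]: 1 ply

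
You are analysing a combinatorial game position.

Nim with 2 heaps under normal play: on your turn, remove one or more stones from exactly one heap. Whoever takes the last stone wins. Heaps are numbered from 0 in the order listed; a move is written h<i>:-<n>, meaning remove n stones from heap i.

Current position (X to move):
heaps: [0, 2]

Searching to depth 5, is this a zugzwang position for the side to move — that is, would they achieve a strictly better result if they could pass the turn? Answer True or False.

zugzwang((0,2), X) = False

p1 X@[(0,2)]: h1:-1[(0,1)]-1 h1:-2[(0,0)]+1*
p2 O@[(0,0)] terminal -1; root [(0,2)] d5
suppose X passes — search the same position with O to move:
pass> p1 O@[(0,2)]: h1:-1[(0,1)]-1 h1:-2[(0,0)]+1*
pass> p2 X@[(0,0)] terminal -1; root [(0,2)] d5
for X: play +1, pass -1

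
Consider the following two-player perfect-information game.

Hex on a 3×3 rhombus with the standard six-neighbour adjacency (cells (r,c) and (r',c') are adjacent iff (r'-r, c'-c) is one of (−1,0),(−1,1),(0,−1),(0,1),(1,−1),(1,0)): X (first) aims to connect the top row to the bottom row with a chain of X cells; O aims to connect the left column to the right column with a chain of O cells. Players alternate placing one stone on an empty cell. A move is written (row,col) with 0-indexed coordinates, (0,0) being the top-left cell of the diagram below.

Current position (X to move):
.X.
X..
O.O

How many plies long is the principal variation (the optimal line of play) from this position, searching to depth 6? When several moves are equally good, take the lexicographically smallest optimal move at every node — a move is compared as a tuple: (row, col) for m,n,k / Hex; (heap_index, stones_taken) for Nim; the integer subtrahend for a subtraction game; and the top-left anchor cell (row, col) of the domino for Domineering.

PV length from [.X./X../O.O]: 4 plies

p1 X@[.X./X../O.O]: (0,0)[XX./X../O.O]-1* (0,2)[.XX/X../O.O]-1 (1,1)[.X./XX./O.O]-1 (1,2)[.X./X.X/O.O]-1 (2,1)[.X./X../OXO]-1
p2 O@[XX./X../O.O]: (0,2)[XXO/X../O.O]+1* (1,1)[XX./XO./O.O]+1 (1,2)[XX./X.O/O.O]+1 (2,1)[XX./X../OOO]+1
p3 X@[XXO/X../O.O]: (1,1)[XXO/XX./O.O]-1* (1,2)[XXO/X.X/O.O]-1 (2,1)[XXO/X../OXO]-1
p4 O@[XXO/XX./O.O]: (1,2)[XXO/XXO/O.O]-1 (2,1)[XXO/XX./OOO]+1*
p5 X@[XXO/XX./OOO] terminal -1; root [.X./X../O.O] d6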